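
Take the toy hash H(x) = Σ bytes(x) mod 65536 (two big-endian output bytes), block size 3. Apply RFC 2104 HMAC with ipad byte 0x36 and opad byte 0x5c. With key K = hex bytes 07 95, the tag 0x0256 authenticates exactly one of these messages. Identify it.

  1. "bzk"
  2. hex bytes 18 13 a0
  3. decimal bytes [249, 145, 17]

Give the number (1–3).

Key hex bytes 07 95 is 2 bytes ≤ B = 3; zero-pad to 3 bytes: K' = 07 95 00.
K' ⊕ ipad = 31 a3 36; K' ⊕ opad = 5b c9 5c.
m1: inner = H(31 a3 36 62 7a 6b) = 02 51; tag = H(5b c9 5c 02 51) = 01d3
m2: inner = H(31 a3 36 18 13 a0) = 01 d5; tag = H(5b c9 5c 01 d5) = 0256 ← matches
m3: inner = H(31 a3 36 f9 91 11) = 02 a5; tag = H(5b c9 5c 02 a5) = 0227

2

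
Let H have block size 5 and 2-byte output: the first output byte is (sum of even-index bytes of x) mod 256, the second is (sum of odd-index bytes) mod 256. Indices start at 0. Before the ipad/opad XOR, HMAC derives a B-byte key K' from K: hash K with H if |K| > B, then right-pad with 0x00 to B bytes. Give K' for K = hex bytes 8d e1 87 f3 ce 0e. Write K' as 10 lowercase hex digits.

|K| = 6 > B = 5, so first hash the key.
H(K): even-index sum = 482 mod 256 = 226; odd-index sum = 482 mod 256 = 226 → e2 e2.
Zero-pad H(K) = e2 e2 to 5 bytes: K' = e2 e2 00 00 00.

e2e2000000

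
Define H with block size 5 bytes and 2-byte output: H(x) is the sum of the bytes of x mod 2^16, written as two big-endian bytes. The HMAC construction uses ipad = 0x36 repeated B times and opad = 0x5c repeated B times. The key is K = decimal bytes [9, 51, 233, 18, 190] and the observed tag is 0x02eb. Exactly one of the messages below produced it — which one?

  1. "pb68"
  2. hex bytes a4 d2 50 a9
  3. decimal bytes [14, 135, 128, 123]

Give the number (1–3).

2

Key decimal bytes [9, 51, 233, 18, 190] = 09 33 e9 12 be is exactly B = 5 bytes: K' = 09 33 e9 12 be.
K' ⊕ ipad = 3f 05 df 24 88; K' ⊕ opad = 55 6f b5 4e e2.
m1: inner = H(3f 05 df 24 88 70 62 36 38) = 03 0f; tag = H(55 6f b5 4e e2 03 0f) = 02bb
m2: inner = H(3f 05 df 24 88 a4 d2 50 a9) = 04 3e; tag = H(55 6f b5 4e e2 04 3e) = 02eb ← matches
m3: inner = H(3f 05 df 24 88 0e 87 80 7b) = 03 5f; tag = H(55 6f b5 4e e2 03 5f) = 030b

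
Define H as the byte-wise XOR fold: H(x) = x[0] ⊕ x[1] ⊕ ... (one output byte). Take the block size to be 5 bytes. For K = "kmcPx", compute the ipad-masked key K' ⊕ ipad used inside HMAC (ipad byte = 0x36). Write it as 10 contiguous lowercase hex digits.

Key "kmcPx" = 6b 6d 63 50 78 is exactly B = 5 bytes: K' = 6b 6d 63 50 78.
XOR each byte with 0x36: 6b⊕36=5d, 6d⊕36=5b, 63⊕36=55, 50⊕36=66, 78⊕36=4e.

5d5b55664e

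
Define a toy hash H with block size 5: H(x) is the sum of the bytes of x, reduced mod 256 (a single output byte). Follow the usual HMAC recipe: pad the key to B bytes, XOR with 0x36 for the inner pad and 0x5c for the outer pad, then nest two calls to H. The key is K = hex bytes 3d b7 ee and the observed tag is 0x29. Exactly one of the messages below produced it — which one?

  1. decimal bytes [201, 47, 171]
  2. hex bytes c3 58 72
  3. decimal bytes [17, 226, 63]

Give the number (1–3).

1

Key hex bytes 3d b7 ee is 3 bytes ≤ B = 5; zero-pad to 5 bytes: K' = 3d b7 ee 00 00.
K' ⊕ ipad = 0b 81 d8 36 36; K' ⊕ opad = 61 eb b2 5c 5c.
m1: inner = H(0b 81 d8 36 36 c9 2f ab) = 73; tag = H(61 eb b2 5c 5c 73) = 29 ← matches
m2: inner = H(0b 81 d8 36 36 c3 58 72) = 5d; tag = H(61 eb b2 5c 5c 5d) = 13
m3: inner = H(0b 81 d8 36 36 11 e2 3f) = 02; tag = H(61 eb b2 5c 5c 02) = b8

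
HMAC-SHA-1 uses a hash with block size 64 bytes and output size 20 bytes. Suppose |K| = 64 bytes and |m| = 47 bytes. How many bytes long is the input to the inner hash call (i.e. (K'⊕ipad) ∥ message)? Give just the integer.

111

Key is 64 ≤ 64 bytes, zero-padded: |K'| = 64.
Inner input = (K'⊕ipad) ∥ m → 64 + 47 = 111 bytes.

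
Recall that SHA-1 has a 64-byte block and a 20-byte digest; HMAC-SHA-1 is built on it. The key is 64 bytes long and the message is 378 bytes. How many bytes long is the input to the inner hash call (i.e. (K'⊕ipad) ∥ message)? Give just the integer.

Key is 64 ≤ 64 bytes, zero-padded: |K'| = 64.
Inner input = (K'⊕ipad) ∥ m → 64 + 378 = 442 bytes.

442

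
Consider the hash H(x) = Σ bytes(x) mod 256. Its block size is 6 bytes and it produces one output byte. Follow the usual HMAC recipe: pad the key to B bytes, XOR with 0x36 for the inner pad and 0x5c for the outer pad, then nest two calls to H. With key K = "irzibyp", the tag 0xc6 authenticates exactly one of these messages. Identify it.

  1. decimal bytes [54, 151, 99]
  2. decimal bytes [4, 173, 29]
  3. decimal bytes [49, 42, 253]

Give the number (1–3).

3

Key "irzibyp" = 69 72 7a 69 62 79 70 is 7 bytes > B = 6, so hash it first: H(key) = 09, then zero-pad to 6 bytes: K' = 09 00 00 00 00 00.
K' ⊕ ipad = 3f 36 36 36 36 36; K' ⊕ opad = 55 5c 5c 5c 5c 5c.
m1: inner = H(3f 36 36 36 36 36 36 97 63) = 7d; tag = H(55 5c 5c 5c 5c 5c 7d) = 9e
m2: inner = H(3f 36 36 36 36 36 04 ad 1d) = 1b; tag = H(55 5c 5c 5c 5c 5c 1b) = 3c
m3: inner = H(3f 36 36 36 36 36 31 2a fd) = a5; tag = H(55 5c 5c 5c 5c 5c a5) = c6 ← matches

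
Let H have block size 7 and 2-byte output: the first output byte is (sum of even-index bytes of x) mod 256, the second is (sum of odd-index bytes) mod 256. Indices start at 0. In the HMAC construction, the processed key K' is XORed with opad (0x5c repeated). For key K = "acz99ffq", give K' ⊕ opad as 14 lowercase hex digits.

262f5c5c5c5c5c

Key "acz99ffq" = 61 63 7a 39 39 66 66 71 is 8 bytes > B = 7, so hash it first: H(key) = 7a 73, then zero-pad to 7 bytes: K' = 7a 73 00 00 00 00 00.
XOR each byte with 0x5c: 7a⊕5c=26, 73⊕5c=2f, 00⊕5c=5c, 00⊕5c=5c, 00⊕5c=5c, 00⊕5c=5c, 00⊕5c=5c.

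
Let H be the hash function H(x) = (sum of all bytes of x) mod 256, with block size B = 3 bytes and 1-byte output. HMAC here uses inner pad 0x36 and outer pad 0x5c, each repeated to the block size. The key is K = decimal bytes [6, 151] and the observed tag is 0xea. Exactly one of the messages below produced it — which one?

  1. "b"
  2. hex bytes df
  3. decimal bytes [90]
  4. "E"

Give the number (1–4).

1

Key decimal bytes [6, 151] = 06 97 is 2 bytes ≤ B = 3; zero-pad to 3 bytes: K' = 06 97 00.
K' ⊕ ipad = 30 a1 36; K' ⊕ opad = 5a cb 5c.
m1: inner = H(30 a1 36 62) = 69; tag = H(5a cb 5c 69) = ea ← matches
m2: inner = H(30 a1 36 df) = e6; tag = H(5a cb 5c e6) = 67
m3: inner = H(30 a1 36 5a) = 61; tag = H(5a cb 5c 61) = e2
m4: inner = H(30 a1 36 45) = 4c; tag = H(5a cb 5c 4c) = cd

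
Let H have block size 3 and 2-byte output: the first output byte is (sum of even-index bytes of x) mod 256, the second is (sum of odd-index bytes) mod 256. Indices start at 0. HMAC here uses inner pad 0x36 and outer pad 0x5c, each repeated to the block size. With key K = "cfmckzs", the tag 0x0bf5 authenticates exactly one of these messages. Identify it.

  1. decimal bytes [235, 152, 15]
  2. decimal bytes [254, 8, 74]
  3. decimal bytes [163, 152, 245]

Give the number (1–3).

2

Key "cfmckzs" = 63 66 6d 63 6b 7a 73 is 7 bytes > B = 3, so hash it first: H(key) = ae 43, then zero-pad to 3 bytes: K' = ae 43 00.
K' ⊕ ipad = 98 75 36; K' ⊕ opad = f2 1f 5c.
m1: inner = H(98 75 36 eb 98 0f) = 66 6f; tag = H(f2 1f 5c 66 6f) = bd85
m2: inner = H(98 75 36 fe 08 4a) = d6 bd; tag = H(f2 1f 5c d6 bd) = 0bf5 ← matches
m3: inner = H(98 75 36 a3 98 f5) = 66 0d; tag = H(f2 1f 5c 66 0d) = 5b85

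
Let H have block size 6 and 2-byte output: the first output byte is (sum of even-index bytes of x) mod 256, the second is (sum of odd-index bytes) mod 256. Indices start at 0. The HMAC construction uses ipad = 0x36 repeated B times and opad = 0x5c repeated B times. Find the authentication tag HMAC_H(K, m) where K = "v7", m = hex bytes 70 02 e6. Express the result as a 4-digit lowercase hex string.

Key "v7" = 76 37 is 2 bytes ≤ B = 6; zero-pad to 6 bytes: K' = 76 37 00 00 00 00.
K' ⊕ ipad = 40 01 36 36 36 36.  K' ⊕ opad = 2a 6b 5c 5c 5c 5c.
Inner input = (K'⊕ipad) ∥ m = 40 01 36 36 36 36 ∥ 70 02 e6.
Inner hash: even-index sum = 514 mod 256 = 2; odd-index sum = 111 mod 256 = 111 → 02 6f.
Outer input = (K'⊕opad) ∥ inner = 2a 6b 5c 5c 5c 5c ∥ 02 6f.
Outer hash (tag): even-index sum = 228 mod 256 = 228; odd-index sum = 402 mod 256 = 146 → e4 92.

e492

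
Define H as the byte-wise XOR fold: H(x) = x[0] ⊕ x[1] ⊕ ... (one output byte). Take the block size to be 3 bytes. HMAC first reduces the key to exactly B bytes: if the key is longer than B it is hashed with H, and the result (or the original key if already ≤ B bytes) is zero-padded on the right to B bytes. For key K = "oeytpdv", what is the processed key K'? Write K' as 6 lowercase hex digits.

|K| = 7 > B = 3, so first hash the key.
H(K): XOR 6f⊕65⊕79⊕74⊕70⊕64⊕76 = 65.
Zero-pad H(K) = 65 to 3 bytes: K' = 65 00 00.

650000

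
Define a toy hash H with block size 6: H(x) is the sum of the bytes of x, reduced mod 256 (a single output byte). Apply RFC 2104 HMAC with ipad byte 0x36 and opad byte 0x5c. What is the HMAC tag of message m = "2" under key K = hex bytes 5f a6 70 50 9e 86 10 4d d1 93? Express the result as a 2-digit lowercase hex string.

9e

Key hex bytes 5f a6 70 50 9e 86 10 4d d1 93 is 10 bytes > B = 6, so hash it first: H(key) = aa, then zero-pad to 6 bytes: K' = aa 00 00 00 00 00.
K' ⊕ ipad = 9c 36 36 36 36 36.  K' ⊕ opad = f6 5c 5c 5c 5c 5c.
Inner input = (K'⊕ipad) ∥ m = 9c 36 36 36 36 36 ∥ 32.
Inner hash: sum = 156+54+54+54+54+54+50 = 476; mod 256 = 220 → dc.
Outer input = (K'⊕opad) ∥ inner = f6 5c 5c 5c 5c 5c ∥ dc.
Outer hash (tag): sum = 246+92+92+92+92+92+220 = 926; mod 256 = 158 → 9e.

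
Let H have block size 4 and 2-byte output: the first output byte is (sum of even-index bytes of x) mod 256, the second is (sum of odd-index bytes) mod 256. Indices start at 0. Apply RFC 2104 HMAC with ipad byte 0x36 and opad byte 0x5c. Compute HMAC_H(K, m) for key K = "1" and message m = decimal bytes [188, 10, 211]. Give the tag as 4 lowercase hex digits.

Key "1" = 31 is 1 byte ≤ B = 4; zero-pad to 4 bytes: K' = 31 00 00 00.
K' ⊕ ipad = 07 36 36 36.  K' ⊕ opad = 6d 5c 5c 5c.
Inner input = (K'⊕ipad) ∥ m = 07 36 36 36 ∥ bc 0a d3.
Inner hash: even-index sum = 460 mod 256 = 204; odd-index sum = 118 mod 256 = 118 → cc 76.
Outer input = (K'⊕opad) ∥ inner = 6d 5c 5c 5c ∥ cc 76.
Outer hash (tag): even-index sum = 405 mod 256 = 149; odd-index sum = 302 mod 256 = 46 → 95 2e.

952e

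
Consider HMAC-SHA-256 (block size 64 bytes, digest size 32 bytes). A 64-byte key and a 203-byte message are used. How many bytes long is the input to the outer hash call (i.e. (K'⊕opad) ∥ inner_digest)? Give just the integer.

96

Key is 64 ≤ 64 bytes, zero-padded: |K'| = 64.
Outer input = (K'⊕opad) ∥ H(inner) → 64 + 32 = 96 bytes.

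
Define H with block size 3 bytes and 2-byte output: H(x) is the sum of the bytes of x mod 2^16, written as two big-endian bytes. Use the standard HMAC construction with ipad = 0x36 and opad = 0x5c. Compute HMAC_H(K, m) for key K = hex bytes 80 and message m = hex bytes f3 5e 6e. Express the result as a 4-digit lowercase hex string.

Key hex bytes 80 is 1 byte ≤ B = 3; zero-pad to 3 bytes: K' = 80 00 00.
K' ⊕ ipad = b6 36 36.  K' ⊕ opad = dc 5c 5c.
Inner input = (K'⊕ipad) ∥ m = b6 36 36 ∥ f3 5e 6e.
Inner hash: sum = 182+54+54+243+94+110 = 737 → 02 e1.
Outer input = (K'⊕opad) ∥ inner = dc 5c 5c ∥ 02 e1.
Outer hash (tag): sum = 220+92+92+2+225 = 631 → 02 77.

0277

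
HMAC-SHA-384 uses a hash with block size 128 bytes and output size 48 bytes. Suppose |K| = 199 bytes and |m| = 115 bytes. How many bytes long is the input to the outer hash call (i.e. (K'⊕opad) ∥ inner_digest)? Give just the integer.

Key is 199 > 128 bytes, so it is hashed to 48 bytes then zero-padded to 128: |K'| = 128.
Outer input = (K'⊕opad) ∥ H(inner) → 128 + 48 = 176 bytes.

176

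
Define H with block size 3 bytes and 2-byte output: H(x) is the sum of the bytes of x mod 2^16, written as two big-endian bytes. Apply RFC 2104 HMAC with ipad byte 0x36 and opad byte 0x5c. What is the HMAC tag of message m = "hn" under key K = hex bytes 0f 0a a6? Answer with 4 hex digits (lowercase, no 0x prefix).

027f

Key hex bytes 0f 0a a6 is exactly B = 3 bytes: K' = 0f 0a a6.
K' ⊕ ipad = 39 3c 90.  K' ⊕ opad = 53 56 fa.
Inner input = (K'⊕ipad) ∥ m = 39 3c 90 ∥ 68 6e.
Inner hash: sum = 57+60+144+104+110 = 475 → 01 db.
Outer input = (K'⊕opad) ∥ inner = 53 56 fa ∥ 01 db.
Outer hash (tag): sum = 83+86+250+1+219 = 639 → 02 7f.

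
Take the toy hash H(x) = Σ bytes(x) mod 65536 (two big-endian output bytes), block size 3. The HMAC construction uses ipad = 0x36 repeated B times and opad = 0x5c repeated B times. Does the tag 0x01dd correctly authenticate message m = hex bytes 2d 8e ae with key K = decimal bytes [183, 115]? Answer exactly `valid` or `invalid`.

Key decimal bytes [183, 115] = b7 73 is 2 bytes ≤ B = 3; zero-pad to 3 bytes: K' = b7 73 00.
K' ⊕ ipad = 81 45 36; K' ⊕ opad = eb 2f 5c.
Inner hash: sum = 129+69+54+45+142+174 = 613 → 02 65.
Outer hash (recomputed tag): sum = 235+47+92+2+101 = 477 → 01 dd.
Recomputed tag = 01dd; claimed = 01dd → match.

valid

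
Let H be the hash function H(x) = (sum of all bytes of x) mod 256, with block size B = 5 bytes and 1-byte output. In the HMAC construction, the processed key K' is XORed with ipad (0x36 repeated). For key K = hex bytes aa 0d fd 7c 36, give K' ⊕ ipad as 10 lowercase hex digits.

Key hex bytes aa 0d fd 7c 36 is exactly B = 5 bytes: K' = aa 0d fd 7c 36.
XOR each byte with 0x36: aa⊕36=9c, 0d⊕36=3b, fd⊕36=cb, 7c⊕36=4a, 36⊕36=00.

9c3bcb4a00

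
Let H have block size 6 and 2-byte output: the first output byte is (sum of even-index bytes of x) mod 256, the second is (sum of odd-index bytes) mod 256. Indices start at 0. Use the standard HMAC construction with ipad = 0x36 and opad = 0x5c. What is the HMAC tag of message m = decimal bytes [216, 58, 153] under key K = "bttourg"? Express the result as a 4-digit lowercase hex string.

Key "bttourg" = 62 74 74 6f 75 72 67 is 7 bytes > B = 6, so hash it first: H(key) = b2 55, then zero-pad to 6 bytes: K' = b2 55 00 00 00 00.
K' ⊕ ipad = 84 63 36 36 36 36.  K' ⊕ opad = ee 09 5c 5c 5c 5c.
Inner input = (K'⊕ipad) ∥ m = 84 63 36 36 36 36 ∥ d8 3a 99.
Inner hash: even-index sum = 609 mod 256 = 97; odd-index sum = 265 mod 256 = 9 → 61 09.
Outer input = (K'⊕opad) ∥ inner = ee 09 5c 5c 5c 5c ∥ 61 09.
Outer hash (tag): even-index sum = 519 mod 256 = 7; odd-index sum = 202 mod 256 = 202 → 07 ca.

07ca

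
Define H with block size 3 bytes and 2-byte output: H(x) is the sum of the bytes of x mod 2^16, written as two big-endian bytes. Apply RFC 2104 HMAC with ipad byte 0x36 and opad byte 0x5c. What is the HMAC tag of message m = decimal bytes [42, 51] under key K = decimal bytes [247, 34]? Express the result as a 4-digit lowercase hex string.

01ee

Key decimal bytes [247, 34] = f7 22 is 2 bytes ≤ B = 3; zero-pad to 3 bytes: K' = f7 22 00.
K' ⊕ ipad = c1 14 36.  K' ⊕ opad = ab 7e 5c.
Inner input = (K'⊕ipad) ∥ m = c1 14 36 ∥ 2a 33.
Inner hash: sum = 193+20+54+42+51 = 360 → 01 68.
Outer input = (K'⊕opad) ∥ inner = ab 7e 5c ∥ 01 68.
Outer hash (tag): sum = 171+126+92+1+104 = 494 → 01 ee.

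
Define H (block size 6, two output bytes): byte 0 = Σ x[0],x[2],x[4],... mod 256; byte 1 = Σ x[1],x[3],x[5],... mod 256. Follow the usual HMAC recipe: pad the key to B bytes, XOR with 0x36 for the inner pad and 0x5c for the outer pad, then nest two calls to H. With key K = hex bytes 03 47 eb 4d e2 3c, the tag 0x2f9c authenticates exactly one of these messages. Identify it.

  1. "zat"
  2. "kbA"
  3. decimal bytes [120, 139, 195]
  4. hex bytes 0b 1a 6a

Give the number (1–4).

4

Key hex bytes 03 47 eb 4d e2 3c is exactly B = 6 bytes: K' = 03 47 eb 4d e2 3c.
K' ⊕ ipad = 35 71 dd 7b d4 0a; K' ⊕ opad = 5f 1b b7 11 be 60.
m1: inner = H(35 71 dd 7b d4 0a 7a 61 74) = d4 57; tag = H(5f 1b b7 11 be 60 d4 57) = a8e3
m2: inner = H(35 71 dd 7b d4 0a 6b 62 41) = 92 58; tag = H(5f 1b b7 11 be 60 92 58) = 66e4
m3: inner = H(35 71 dd 7b d4 0a 78 8b c3) = 21 81; tag = H(5f 1b b7 11 be 60 21 81) = f50d
m4: inner = H(35 71 dd 7b d4 0a 0b 1a 6a) = 5b 10; tag = H(5f 1b b7 11 be 60 5b 10) = 2f9c ← matches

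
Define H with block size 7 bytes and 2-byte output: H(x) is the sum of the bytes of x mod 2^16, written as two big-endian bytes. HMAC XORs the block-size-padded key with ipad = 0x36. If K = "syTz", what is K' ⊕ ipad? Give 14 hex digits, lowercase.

454f624c363636

Key "syTz" = 73 79 54 7a is 4 bytes ≤ B = 7; zero-pad to 7 bytes: K' = 73 79 54 7a 00 00 00.
XOR each byte with 0x36: 73⊕36=45, 79⊕36=4f, 54⊕36=62, 7a⊕36=4c, 00⊕36=36, 00⊕36=36, 00⊕36=36.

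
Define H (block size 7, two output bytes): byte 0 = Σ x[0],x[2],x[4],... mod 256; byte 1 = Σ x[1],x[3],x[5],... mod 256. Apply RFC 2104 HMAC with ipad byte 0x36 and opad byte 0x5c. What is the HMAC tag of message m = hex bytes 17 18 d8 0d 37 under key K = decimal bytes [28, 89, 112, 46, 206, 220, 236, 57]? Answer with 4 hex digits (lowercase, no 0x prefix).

6aaf

Key decimal bytes [28, 89, 112, 46, 206, 220, 236, 57] = 1c 59 70 2e ce dc ec 39 is 8 bytes > B = 7, so hash it first: H(key) = 46 9c, then zero-pad to 7 bytes: K' = 46 9c 00 00 00 00 00.
K' ⊕ ipad = 70 aa 36 36 36 36 36.  K' ⊕ opad = 1a c0 5c 5c 5c 5c 5c.
Inner input = (K'⊕ipad) ∥ m = 70 aa 36 36 36 36 36 ∥ 17 18 d8 0d 37.
Inner hash: even-index sum = 311 mod 256 = 55; odd-index sum = 572 mod 256 = 60 → 37 3c.
Outer input = (K'⊕opad) ∥ inner = 1a c0 5c 5c 5c 5c 5c ∥ 37 3c.
Outer hash (tag): even-index sum = 362 mod 256 = 106; odd-index sum = 431 mod 256 = 175 → 6a af.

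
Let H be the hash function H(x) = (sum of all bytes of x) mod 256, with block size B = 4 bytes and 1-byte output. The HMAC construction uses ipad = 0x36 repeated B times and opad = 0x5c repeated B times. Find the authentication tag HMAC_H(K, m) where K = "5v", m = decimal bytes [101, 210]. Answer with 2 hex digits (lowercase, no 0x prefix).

Key "5v" = 35 76 is 2 bytes ≤ B = 4; zero-pad to 4 bytes: K' = 35 76 00 00.
K' ⊕ ipad = 03 40 36 36.  K' ⊕ opad = 69 2a 5c 5c.
Inner input = (K'⊕ipad) ∥ m = 03 40 36 36 ∥ 65 d2.
Inner hash: sum = 3+64+54+54+101+210 = 486; mod 256 = 230 → e6.
Outer input = (K'⊕opad) ∥ inner = 69 2a 5c 5c ∥ e6.
Outer hash (tag): sum = 105+42+92+92+230 = 561; mod 256 = 49 → 31.

31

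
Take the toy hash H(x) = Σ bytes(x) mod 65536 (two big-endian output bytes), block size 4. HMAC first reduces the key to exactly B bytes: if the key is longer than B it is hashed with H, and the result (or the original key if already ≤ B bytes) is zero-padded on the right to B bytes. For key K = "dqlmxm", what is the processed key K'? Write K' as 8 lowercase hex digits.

|K| = 6 > B = 4, so first hash the key.
H(K): sum = 100+113+108+109+120+109 = 659 → 02 93.
Zero-pad H(K) = 02 93 to 4 bytes: K' = 02 93 00 00.

02930000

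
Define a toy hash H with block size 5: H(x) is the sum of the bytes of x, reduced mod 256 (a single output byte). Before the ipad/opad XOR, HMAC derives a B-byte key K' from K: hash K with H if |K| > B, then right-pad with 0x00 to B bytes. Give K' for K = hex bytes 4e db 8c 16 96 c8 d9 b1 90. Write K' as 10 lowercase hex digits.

4300000000

|K| = 9 > B = 5, so first hash the key.
H(K): sum = 78+219+140+22+150+200+217+177+144 = 1347; mod 256 = 67 → 43.
Zero-pad H(K) = 43 to 5 bytes: K' = 43 00 00 00 00.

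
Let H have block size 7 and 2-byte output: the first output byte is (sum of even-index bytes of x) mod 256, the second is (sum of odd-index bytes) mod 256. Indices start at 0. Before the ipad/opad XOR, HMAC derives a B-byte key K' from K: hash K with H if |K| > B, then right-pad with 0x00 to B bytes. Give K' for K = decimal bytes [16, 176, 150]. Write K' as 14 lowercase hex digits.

Key decimal bytes [16, 176, 150] = 10 b0 96 is 3 bytes ≤ B = 7; zero-pad to 7 bytes: K' = 10 b0 96 00 00 00 00.

10b09600000000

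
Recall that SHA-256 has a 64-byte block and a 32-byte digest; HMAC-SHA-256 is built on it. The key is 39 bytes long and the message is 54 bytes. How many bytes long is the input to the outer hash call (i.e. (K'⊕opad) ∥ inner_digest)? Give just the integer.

96

Key is 39 ≤ 64 bytes, zero-padded: |K'| = 64.
Outer input = (K'⊕opad) ∥ H(inner) → 64 + 32 = 96 bytes.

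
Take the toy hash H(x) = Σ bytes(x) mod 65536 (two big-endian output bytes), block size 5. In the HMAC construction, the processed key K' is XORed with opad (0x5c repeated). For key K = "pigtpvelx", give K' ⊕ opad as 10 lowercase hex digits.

Key "pigtpvelx" = 70 69 67 74 70 76 65 6c 78 is 9 bytes > B = 5, so hash it first: H(key) = 03 e3, then zero-pad to 5 bytes: K' = 03 e3 00 00 00.
XOR each byte with 0x5c: 03⊕5c=5f, e3⊕5c=bf, 00⊕5c=5c, 00⊕5c=5c, 00⊕5c=5c.

5fbf5c5c5c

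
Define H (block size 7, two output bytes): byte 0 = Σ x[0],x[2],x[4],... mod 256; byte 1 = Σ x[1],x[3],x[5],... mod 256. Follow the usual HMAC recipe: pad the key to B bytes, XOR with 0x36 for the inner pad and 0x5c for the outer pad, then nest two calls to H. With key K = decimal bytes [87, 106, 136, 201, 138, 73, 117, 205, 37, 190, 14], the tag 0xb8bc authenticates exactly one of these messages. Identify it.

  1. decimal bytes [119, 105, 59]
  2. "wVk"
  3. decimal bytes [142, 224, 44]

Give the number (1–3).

Key decimal bytes [87, 106, 136, 201, 138, 73, 117, 205, 37, 190, 14] = 57 6a 88 c9 8a 49 75 cd 25 be 0e is 11 bytes > B = 7, so hash it first: H(key) = 11 07, then zero-pad to 7 bytes: K' = 11 07 00 00 00 00 00.
K' ⊕ ipad = 27 31 36 36 36 36 36; K' ⊕ opad = 4d 5b 5c 5c 5c 5c 5c.
m1: inner = H(27 31 36 36 36 36 36 77 69 3b) = 32 4f; tag = H(4d 5b 5c 5c 5c 5c 5c 32 4f) = b045
m2: inner = H(27 31 36 36 36 36 36 77 56 6b) = 1f 7f; tag = H(4d 5b 5c 5c 5c 5c 5c 1f 7f) = e032
m3: inner = H(27 31 36 36 36 36 36 8e e0 2c) = a9 57; tag = H(4d 5b 5c 5c 5c 5c 5c a9 57) = b8bc ← matches

3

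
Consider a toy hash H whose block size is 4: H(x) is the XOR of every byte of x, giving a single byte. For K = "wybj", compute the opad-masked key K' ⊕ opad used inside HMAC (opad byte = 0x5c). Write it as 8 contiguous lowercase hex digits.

2b253e36

Key "wybj" = 77 79 62 6a is exactly B = 4 bytes: K' = 77 79 62 6a.
XOR each byte with 0x5c: 77⊕5c=2b, 79⊕5c=25, 62⊕5c=3e, 6a⊕5c=36.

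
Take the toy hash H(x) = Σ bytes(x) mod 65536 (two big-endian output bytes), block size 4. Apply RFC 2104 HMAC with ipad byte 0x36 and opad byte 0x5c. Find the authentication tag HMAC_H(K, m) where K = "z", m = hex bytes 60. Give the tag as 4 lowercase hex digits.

0189

Key "z" = 7a is 1 byte ≤ B = 4; zero-pad to 4 bytes: K' = 7a 00 00 00.
K' ⊕ ipad = 4c 36 36 36.  K' ⊕ opad = 26 5c 5c 5c.
Inner input = (K'⊕ipad) ∥ m = 4c 36 36 36 ∥ 60.
Inner hash: sum = 76+54+54+54+96 = 334 → 01 4e.
Outer input = (K'⊕opad) ∥ inner = 26 5c 5c 5c ∥ 01 4e.
Outer hash (tag): sum = 38+92+92+92+1+78 = 393 → 01 89.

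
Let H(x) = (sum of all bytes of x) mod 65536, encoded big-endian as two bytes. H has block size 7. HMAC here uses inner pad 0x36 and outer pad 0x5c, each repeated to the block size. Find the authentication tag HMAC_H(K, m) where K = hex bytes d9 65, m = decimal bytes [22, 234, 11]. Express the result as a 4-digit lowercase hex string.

02e8

Key hex bytes d9 65 is 2 bytes ≤ B = 7; zero-pad to 7 bytes: K' = d9 65 00 00 00 00 00.
K' ⊕ ipad = ef 53 36 36 36 36 36.  K' ⊕ opad = 85 39 5c 5c 5c 5c 5c.
Inner input = (K'⊕ipad) ∥ m = ef 53 36 36 36 36 36 ∥ 16 ea 0b.
Inner hash: sum = 239+83+54+54+54+54+54+22+234+11 = 859 → 03 5b.
Outer input = (K'⊕opad) ∥ inner = 85 39 5c 5c 5c 5c 5c ∥ 03 5b.
Outer hash (tag): sum = 133+57+92+92+92+92+92+3+91 = 744 → 02 e8.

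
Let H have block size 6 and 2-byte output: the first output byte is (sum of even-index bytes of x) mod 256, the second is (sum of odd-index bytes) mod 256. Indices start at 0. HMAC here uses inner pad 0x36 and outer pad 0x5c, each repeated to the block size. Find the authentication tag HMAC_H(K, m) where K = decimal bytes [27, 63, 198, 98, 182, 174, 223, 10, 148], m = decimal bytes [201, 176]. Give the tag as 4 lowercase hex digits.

7f48

Key decimal bytes [27, 63, 198, 98, 182, 174, 223, 10, 148] = 1b 3f c6 62 b6 ae df 0a 94 is 9 bytes > B = 6, so hash it first: H(key) = 0a 59, then zero-pad to 6 bytes: K' = 0a 59 00 00 00 00.
K' ⊕ ipad = 3c 6f 36 36 36 36.  K' ⊕ opad = 56 05 5c 5c 5c 5c.
Inner input = (K'⊕ipad) ∥ m = 3c 6f 36 36 36 36 ∥ c9 b0.
Inner hash: even-index sum = 369 mod 256 = 113; odd-index sum = 395 mod 256 = 139 → 71 8b.
Outer input = (K'⊕opad) ∥ inner = 56 05 5c 5c 5c 5c ∥ 71 8b.
Outer hash (tag): even-index sum = 383 mod 256 = 127; odd-index sum = 328 mod 256 = 72 → 7f 48.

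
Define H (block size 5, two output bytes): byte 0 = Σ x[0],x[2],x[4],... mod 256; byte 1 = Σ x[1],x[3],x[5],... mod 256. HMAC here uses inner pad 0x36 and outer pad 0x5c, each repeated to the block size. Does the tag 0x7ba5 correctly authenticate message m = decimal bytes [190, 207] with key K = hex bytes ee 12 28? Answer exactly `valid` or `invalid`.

invalid

Key hex bytes ee 12 28 is 3 bytes ≤ B = 5; zero-pad to 5 bytes: K' = ee 12 28 00 00.
K' ⊕ ipad = d8 24 1e 36 36; K' ⊕ opad = b2 4e 74 5c 5c.
Inner hash: even-index sum = 507 mod 256 = 251; odd-index sum = 280 mod 256 = 24 → fb 18.
Outer hash (recomputed tag): even-index sum = 410 mod 256 = 154; odd-index sum = 421 mod 256 = 165 → 9a a5.
Recomputed tag = 9aa5; claimed = 7ba5 → mismatch.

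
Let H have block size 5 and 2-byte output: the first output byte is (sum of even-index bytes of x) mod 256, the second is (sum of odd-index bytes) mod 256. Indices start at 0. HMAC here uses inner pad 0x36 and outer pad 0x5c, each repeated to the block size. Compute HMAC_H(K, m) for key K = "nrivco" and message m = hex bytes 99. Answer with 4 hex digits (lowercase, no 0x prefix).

4edf

Key "nrivco" = 6e 72 69 76 63 6f is 6 bytes > B = 5, so hash it first: H(key) = 3a 57, then zero-pad to 5 bytes: K' = 3a 57 00 00 00.
K' ⊕ ipad = 0c 61 36 36 36.  K' ⊕ opad = 66 0b 5c 5c 5c.
Inner input = (K'⊕ipad) ∥ m = 0c 61 36 36 36 ∥ 99.
Inner hash: even-index sum = 120 mod 256 = 120; odd-index sum = 304 mod 256 = 48 → 78 30.
Outer input = (K'⊕opad) ∥ inner = 66 0b 5c 5c 5c ∥ 78 30.
Outer hash (tag): even-index sum = 334 mod 256 = 78; odd-index sum = 223 mod 256 = 223 → 4e df.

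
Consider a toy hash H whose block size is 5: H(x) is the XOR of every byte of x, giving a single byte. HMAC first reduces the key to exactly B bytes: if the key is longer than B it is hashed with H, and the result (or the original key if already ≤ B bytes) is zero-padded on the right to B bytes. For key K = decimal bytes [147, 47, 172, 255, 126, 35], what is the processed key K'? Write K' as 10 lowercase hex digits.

b200000000

|K| = 6 > B = 5, so first hash the key.
H(K): XOR 93⊕2f⊕ac⊕ff⊕7e⊕23 = b2.
Zero-pad H(K) = b2 to 5 bytes: K' = b2 00 00 00 00.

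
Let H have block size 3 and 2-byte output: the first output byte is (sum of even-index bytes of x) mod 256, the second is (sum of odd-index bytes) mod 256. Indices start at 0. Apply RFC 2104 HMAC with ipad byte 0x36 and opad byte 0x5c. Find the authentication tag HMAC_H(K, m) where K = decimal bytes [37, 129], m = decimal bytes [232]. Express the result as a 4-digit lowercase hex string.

Key decimal bytes [37, 129] = 25 81 is 2 bytes ≤ B = 3; zero-pad to 3 bytes: K' = 25 81 00.
K' ⊕ ipad = 13 b7 36.  K' ⊕ opad = 79 dd 5c.
Inner input = (K'⊕ipad) ∥ m = 13 b7 36 ∥ e8.
Inner hash: even-index sum = 73 mod 256 = 73; odd-index sum = 415 mod 256 = 159 → 49 9f.
Outer input = (K'⊕opad) ∥ inner = 79 dd 5c ∥ 49 9f.
Outer hash (tag): even-index sum = 372 mod 256 = 116; odd-index sum = 294 mod 256 = 38 → 74 26.

7426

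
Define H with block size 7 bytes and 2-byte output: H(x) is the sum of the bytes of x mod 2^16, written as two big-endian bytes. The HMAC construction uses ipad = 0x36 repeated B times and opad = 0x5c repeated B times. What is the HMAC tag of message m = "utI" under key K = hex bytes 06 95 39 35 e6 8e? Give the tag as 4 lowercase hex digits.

Key hex bytes 06 95 39 35 e6 8e is 6 bytes ≤ B = 7; zero-pad to 7 bytes: K' = 06 95 39 35 e6 8e 00.
K' ⊕ ipad = 30 a3 0f 03 d0 b8 36.  K' ⊕ opad = 5a c9 65 69 ba d2 5c.
Inner input = (K'⊕ipad) ∥ m = 30 a3 0f 03 d0 b8 36 ∥ 75 74 49.
Inner hash: sum = 48+163+15+3+208+184+54+117+116+73 = 981 → 03 d5.
Outer input = (K'⊕opad) ∥ inner = 5a c9 65 69 ba d2 5c ∥ 03 d5.
Outer hash (tag): sum = 90+201+101+105+186+210+92+3+213 = 1201 → 04 b1.

04b1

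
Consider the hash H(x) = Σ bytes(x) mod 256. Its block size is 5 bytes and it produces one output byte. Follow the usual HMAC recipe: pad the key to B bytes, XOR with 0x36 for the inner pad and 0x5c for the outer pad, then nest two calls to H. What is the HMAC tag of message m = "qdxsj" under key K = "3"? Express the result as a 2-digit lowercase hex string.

e6

Key "3" = 33 is 1 byte ≤ B = 5; zero-pad to 5 bytes: K' = 33 00 00 00 00.
K' ⊕ ipad = 05 36 36 36 36.  K' ⊕ opad = 6f 5c 5c 5c 5c.
Inner input = (K'⊕ipad) ∥ m = 05 36 36 36 36 ∥ 71 64 78 73 6a.
Inner hash: sum = 5+54+54+54+54+113+100+120+115+106 = 775; mod 256 = 7 → 07.
Outer input = (K'⊕opad) ∥ inner = 6f 5c 5c 5c 5c ∥ 07.
Outer hash (tag): sum = 111+92+92+92+92+7 = 486; mod 256 = 230 → e6.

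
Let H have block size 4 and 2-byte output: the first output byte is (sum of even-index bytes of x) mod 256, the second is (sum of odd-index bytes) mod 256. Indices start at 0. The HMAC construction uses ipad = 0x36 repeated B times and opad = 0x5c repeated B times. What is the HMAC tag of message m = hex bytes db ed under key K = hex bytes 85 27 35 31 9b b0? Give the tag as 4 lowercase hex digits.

d911

Key hex bytes 85 27 35 31 9b b0 is 6 bytes > B = 4, so hash it first: H(key) = 55 08, then zero-pad to 4 bytes: K' = 55 08 00 00.
K' ⊕ ipad = 63 3e 36 36.  K' ⊕ opad = 09 54 5c 5c.
Inner input = (K'⊕ipad) ∥ m = 63 3e 36 36 ∥ db ed.
Inner hash: even-index sum = 372 mod 256 = 116; odd-index sum = 353 mod 256 = 97 → 74 61.
Outer input = (K'⊕opad) ∥ inner = 09 54 5c 5c ∥ 74 61.
Outer hash (tag): even-index sum = 217 mod 256 = 217; odd-index sum = 273 mod 256 = 17 → d9 11.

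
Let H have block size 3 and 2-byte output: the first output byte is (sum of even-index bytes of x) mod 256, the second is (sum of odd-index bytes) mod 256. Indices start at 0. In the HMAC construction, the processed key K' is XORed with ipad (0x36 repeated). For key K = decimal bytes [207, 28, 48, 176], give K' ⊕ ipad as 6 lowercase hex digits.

Key decimal bytes [207, 28, 48, 176] = cf 1c 30 b0 is 4 bytes > B = 3, so hash it first: H(key) = ff cc, then zero-pad to 3 bytes: K' = ff cc 00.
XOR each byte with 0x36: ff⊕36=c9, cc⊕36=fa, 00⊕36=36.

c9fa36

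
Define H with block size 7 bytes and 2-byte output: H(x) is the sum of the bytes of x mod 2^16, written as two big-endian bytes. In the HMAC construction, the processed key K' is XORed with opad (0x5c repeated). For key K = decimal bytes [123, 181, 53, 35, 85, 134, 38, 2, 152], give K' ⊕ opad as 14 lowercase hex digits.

Key decimal bytes [123, 181, 53, 35, 85, 134, 38, 2, 152] = 7b b5 35 23 55 86 26 02 98 is 9 bytes > B = 7, so hash it first: H(key) = 03 23, then zero-pad to 7 bytes: K' = 03 23 00 00 00 00 00.
XOR each byte with 0x5c: 03⊕5c=5f, 23⊕5c=7f, 00⊕5c=5c, 00⊕5c=5c, 00⊕5c=5c, 00⊕5c=5c, 00⊕5c=5c.

5f7f5c5c5c5c5c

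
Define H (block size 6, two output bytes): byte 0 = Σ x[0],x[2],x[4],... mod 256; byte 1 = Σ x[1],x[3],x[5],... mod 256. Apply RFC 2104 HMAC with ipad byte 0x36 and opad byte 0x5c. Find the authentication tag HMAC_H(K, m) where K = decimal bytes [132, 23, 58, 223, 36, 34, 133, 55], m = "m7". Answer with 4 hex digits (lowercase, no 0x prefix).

1de7

Key decimal bytes [132, 23, 58, 223, 36, 34, 133, 55] = 84 17 3a df 24 22 85 37 is 8 bytes > B = 6, so hash it first: H(key) = 67 4f, then zero-pad to 6 bytes: K' = 67 4f 00 00 00 00.
K' ⊕ ipad = 51 79 36 36 36 36.  K' ⊕ opad = 3b 13 5c 5c 5c 5c.
Inner input = (K'⊕ipad) ∥ m = 51 79 36 36 36 36 ∥ 6d 37.
Inner hash: even-index sum = 298 mod 256 = 42; odd-index sum = 284 mod 256 = 28 → 2a 1c.
Outer input = (K'⊕opad) ∥ inner = 3b 13 5c 5c 5c 5c ∥ 2a 1c.
Outer hash (tag): even-index sum = 285 mod 256 = 29; odd-index sum = 231 mod 256 = 231 → 1d e7.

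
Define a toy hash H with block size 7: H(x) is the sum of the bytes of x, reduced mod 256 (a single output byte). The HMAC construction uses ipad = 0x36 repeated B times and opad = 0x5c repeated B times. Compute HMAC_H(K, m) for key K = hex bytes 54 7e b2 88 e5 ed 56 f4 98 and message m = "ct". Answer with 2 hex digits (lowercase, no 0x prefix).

Key hex bytes 54 7e b2 88 e5 ed 56 f4 98 is 9 bytes > B = 7, so hash it first: H(key) = c0, then zero-pad to 7 bytes: K' = c0 00 00 00 00 00 00.
K' ⊕ ipad = f6 36 36 36 36 36 36.  K' ⊕ opad = 9c 5c 5c 5c 5c 5c 5c.
Inner input = (K'⊕ipad) ∥ m = f6 36 36 36 36 36 36 ∥ 63 74.
Inner hash: sum = 246+54+54+54+54+54+54+99+116 = 785; mod 256 = 17 → 11.
Outer input = (K'⊕opad) ∥ inner = 9c 5c 5c 5c 5c 5c 5c ∥ 11.
Outer hash (tag): sum = 156+92+92+92+92+92+92+17 = 725; mod 256 = 213 → d5.

d5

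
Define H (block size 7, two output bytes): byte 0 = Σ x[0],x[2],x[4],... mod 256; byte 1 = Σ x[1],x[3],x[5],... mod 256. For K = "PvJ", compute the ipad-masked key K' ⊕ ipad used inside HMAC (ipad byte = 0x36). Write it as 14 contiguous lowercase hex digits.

Key "PvJ" = 50 76 4a is 3 bytes ≤ B = 7; zero-pad to 7 bytes: K' = 50 76 4a 00 00 00 00.
XOR each byte with 0x36: 50⊕36=66, 76⊕36=40, 4a⊕36=7c, 00⊕36=36, 00⊕36=36, 00⊕36=36, 00⊕36=36.

66407c36363636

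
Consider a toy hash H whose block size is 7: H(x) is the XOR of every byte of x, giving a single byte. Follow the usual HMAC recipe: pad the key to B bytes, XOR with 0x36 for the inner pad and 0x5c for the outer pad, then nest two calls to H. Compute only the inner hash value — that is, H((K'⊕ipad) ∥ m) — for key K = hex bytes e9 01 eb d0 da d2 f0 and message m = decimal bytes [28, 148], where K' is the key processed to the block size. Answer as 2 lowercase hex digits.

95

Key hex bytes e9 01 eb d0 da d2 f0 is exactly B = 7 bytes: K' = e9 01 eb d0 da d2 f0.
K' ⊕ ipad = df 37 dd e6 ec e4 c6.
Inner input = df 37 dd e6 ec e4 c6 ∥ 1c 94.
Inner hash: XOR df⊕37⊕dd⊕e6⊕ec⊕e4⊕c6⊕1c⊕94 = 95.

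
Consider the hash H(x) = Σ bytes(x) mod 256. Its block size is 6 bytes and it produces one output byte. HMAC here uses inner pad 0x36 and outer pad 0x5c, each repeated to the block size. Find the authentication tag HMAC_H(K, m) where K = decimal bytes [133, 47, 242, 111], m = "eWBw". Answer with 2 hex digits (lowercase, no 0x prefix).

Key decimal bytes [133, 47, 242, 111] = 85 2f f2 6f is 4 bytes ≤ B = 6; zero-pad to 6 bytes: K' = 85 2f f2 6f 00 00.
K' ⊕ ipad = b3 19 c4 59 36 36.  K' ⊕ opad = d9 73 ae 33 5c 5c.
Inner input = (K'⊕ipad) ∥ m = b3 19 c4 59 36 36 ∥ 65 57 42 77.
Inner hash: sum = 179+25+196+89+54+54+101+87+66+119 = 970; mod 256 = 202 → ca.
Outer input = (K'⊕opad) ∥ inner = d9 73 ae 33 5c 5c ∥ ca.
Outer hash (tag): sum = 217+115+174+51+92+92+202 = 943; mod 256 = 175 → af.

af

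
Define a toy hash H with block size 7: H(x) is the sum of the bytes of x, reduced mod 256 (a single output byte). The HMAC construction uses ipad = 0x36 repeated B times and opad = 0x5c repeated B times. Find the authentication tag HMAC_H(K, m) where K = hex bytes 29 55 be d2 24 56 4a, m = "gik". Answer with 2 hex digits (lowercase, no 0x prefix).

9d

Key hex bytes 29 55 be d2 24 56 4a is exactly B = 7 bytes: K' = 29 55 be d2 24 56 4a.
K' ⊕ ipad = 1f 63 88 e4 12 60 7c.  K' ⊕ opad = 75 09 e2 8e 78 0a 16.
Inner input = (K'⊕ipad) ∥ m = 1f 63 88 e4 12 60 7c ∥ 67 69 6b.
Inner hash: sum = 31+99+136+228+18+96+124+103+105+107 = 1047; mod 256 = 23 → 17.
Outer input = (K'⊕opad) ∥ inner = 75 09 e2 8e 78 0a 16 ∥ 17.
Outer hash (tag): sum = 117+9+226+142+120+10+22+23 = 669; mod 256 = 157 → 9d.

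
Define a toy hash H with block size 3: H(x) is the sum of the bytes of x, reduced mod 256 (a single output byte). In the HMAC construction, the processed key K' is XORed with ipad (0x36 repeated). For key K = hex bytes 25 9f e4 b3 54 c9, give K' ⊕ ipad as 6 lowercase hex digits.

Key hex bytes 25 9f e4 b3 54 c9 is 6 bytes > B = 3, so hash it first: H(key) = 78, then zero-pad to 3 bytes: K' = 78 00 00.
XOR each byte with 0x36: 78⊕36=4e, 00⊕36=36, 00⊕36=36.

4e3636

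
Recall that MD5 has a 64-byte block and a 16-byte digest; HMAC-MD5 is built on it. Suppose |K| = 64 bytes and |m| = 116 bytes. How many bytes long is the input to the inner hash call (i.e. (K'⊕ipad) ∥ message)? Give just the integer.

180

Key is 64 ≤ 64 bytes, zero-padded: |K'| = 64.
Inner input = (K'⊕ipad) ∥ m → 64 + 116 = 180 bytes.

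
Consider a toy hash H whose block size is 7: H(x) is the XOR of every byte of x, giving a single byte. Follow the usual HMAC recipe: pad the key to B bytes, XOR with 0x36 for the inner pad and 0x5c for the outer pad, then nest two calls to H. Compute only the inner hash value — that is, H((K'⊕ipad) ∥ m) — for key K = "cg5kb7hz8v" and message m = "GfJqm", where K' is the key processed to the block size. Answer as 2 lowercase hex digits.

12

Key "cg5kb7hz8v" = 63 67 35 6b 62 37 68 7a 38 76 is 10 bytes > B = 7, so hash it first: H(key) = 53, then zero-pad to 7 bytes: K' = 53 00 00 00 00 00 00.
K' ⊕ ipad = 65 36 36 36 36 36 36.
Inner input = 65 36 36 36 36 36 36 ∥ 47 66 4a 71 6d.
Inner hash: XOR 65⊕36⊕36⊕36⊕36⊕36⊕36⊕47⊕66⊕4a⊕71⊕6d = 12.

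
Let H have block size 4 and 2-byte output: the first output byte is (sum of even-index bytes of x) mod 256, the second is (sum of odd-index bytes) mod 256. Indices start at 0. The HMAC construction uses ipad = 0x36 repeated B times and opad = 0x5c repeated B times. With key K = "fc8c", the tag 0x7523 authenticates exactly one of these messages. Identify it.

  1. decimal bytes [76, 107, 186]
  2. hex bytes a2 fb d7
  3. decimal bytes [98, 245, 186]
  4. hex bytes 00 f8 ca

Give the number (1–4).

2

Key "fc8c" = 66 63 38 63 is exactly B = 4 bytes: K' = 66 63 38 63.
K' ⊕ ipad = 50 55 0e 55; K' ⊕ opad = 3a 3f 64 3f.
m1: inner = H(50 55 0e 55 4c 6b ba) = 64 15; tag = H(3a 3f 64 3f 64 15) = 0293
m2: inner = H(50 55 0e 55 a2 fb d7) = d7 a5; tag = H(3a 3f 64 3f d7 a5) = 7523 ← matches
m3: inner = H(50 55 0e 55 62 f5 ba) = 7a 9f; tag = H(3a 3f 64 3f 7a 9f) = 181d
m4: inner = H(50 55 0e 55 00 f8 ca) = 28 a2; tag = H(3a 3f 64 3f 28 a2) = c620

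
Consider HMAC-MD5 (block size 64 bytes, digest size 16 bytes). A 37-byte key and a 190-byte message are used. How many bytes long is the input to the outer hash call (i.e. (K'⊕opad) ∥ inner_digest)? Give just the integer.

Key is 37 ≤ 64 bytes, zero-padded: |K'| = 64.
Outer input = (K'⊕opad) ∥ H(inner) → 64 + 16 = 80 bytes.

80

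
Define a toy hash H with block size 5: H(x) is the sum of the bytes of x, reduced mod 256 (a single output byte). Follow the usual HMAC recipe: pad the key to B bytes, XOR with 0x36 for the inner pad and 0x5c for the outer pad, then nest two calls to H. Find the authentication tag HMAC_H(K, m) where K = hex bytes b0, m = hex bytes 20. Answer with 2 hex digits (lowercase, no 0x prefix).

Key hex bytes b0 is 1 byte ≤ B = 5; zero-pad to 5 bytes: K' = b0 00 00 00 00.
K' ⊕ ipad = 86 36 36 36 36.  K' ⊕ opad = ec 5c 5c 5c 5c.
Inner input = (K'⊕ipad) ∥ m = 86 36 36 36 36 ∥ 20.
Inner hash: sum = 134+54+54+54+54+32 = 382; mod 256 = 126 → 7e.
Outer input = (K'⊕opad) ∥ inner = ec 5c 5c 5c 5c ∥ 7e.
Outer hash (tag): sum = 236+92+92+92+92+126 = 730; mod 256 = 218 → da.

da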